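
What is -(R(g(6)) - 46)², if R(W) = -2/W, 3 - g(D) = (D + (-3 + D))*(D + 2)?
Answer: -10061584/4761 ≈ -2113.3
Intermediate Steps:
g(D) = 3 - (-3 + 2*D)*(2 + D) (g(D) = 3 - (D + (-3 + D))*(D + 2) = 3 - (-3 + 2*D)*(2 + D))
-(R(g(6)) - 46)² = -(-2/(9 - 1*6 - 2*6²) - 46)² = -(-2/(9 - 6 - 2*36) - 46)² = -(-2/(9 - 6 - 72) - 46)² = -(-2/(-69) - 46)² = -(-2*(-1/69) - 46)² = -(2/69 - 46)² = -(-3172/69)² = -1*10061584/4761 = -10061584/4761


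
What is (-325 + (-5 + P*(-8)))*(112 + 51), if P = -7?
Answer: -44662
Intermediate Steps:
(-325 + (-5 + P*(-8)))*(112 + 51) = (-325 + (-5 - 7*(-8)))*(112 + 51) = (-325 + (-5 + 56))*163 = (-325 + 51)*163 = -274*163 = -44662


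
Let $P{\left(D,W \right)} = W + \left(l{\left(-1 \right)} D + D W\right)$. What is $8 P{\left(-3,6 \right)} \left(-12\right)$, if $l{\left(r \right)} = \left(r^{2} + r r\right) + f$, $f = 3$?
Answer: $2592$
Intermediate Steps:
$l{\left(r \right)} = 3 + 2 r^{2}$ ($l{\left(r \right)} = \left(r^{2} + r r\right) + 3 = \left(r^{2} + r^{2}\right) + 3 = 2 r^{2} + 3 = 3 + 2 r^{2}$)
$P{\left(D,W \right)} = W + 5 D + D W$ ($P{\left(D,W \right)} = W + \left(\left(3 + 2 \left(-1\right)^{2}\right) D + D W\right) = W + \left(\left(3 + 2 \cdot 1\right) D + D W\right) = W + \left(\left(3 + 2\right) D + D W\right) = W + \left(5 D + D W\right) = W + 5 D + D W$)
$8 P{\left(-3,6 \right)} \left(-12\right) = 8 \left(6 + 5 \left(-3\right) - 18\right) \left(-12\right) = 8 \left(6 - 15 - 18\right) \left(-12\right) = 8 \left(-27\right) \left(-12\right) = \left(-216\right) \left(-12\right) = 2592$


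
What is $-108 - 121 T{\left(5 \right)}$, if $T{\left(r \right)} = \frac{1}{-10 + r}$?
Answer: $- \frac{419}{5} \approx -83.8$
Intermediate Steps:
$-108 - 121 T{\left(5 \right)} = -108 - \frac{121}{-10 + 5} = -108 - \frac{121}{-5} = -108 - - \frac{121}{5} = -108 + \frac{121}{5} = - \frac{419}{5}$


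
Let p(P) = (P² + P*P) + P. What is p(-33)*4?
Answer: 8580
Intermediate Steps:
p(P) = P + 2*P² (p(P) = (P² + P²) + P = 2*P² + P = P + 2*P²)
p(-33)*4 = -33*(1 + 2*(-33))*4 = -33*(1 - 66)*4 = -33*(-65)*4 = 2145*4 = 8580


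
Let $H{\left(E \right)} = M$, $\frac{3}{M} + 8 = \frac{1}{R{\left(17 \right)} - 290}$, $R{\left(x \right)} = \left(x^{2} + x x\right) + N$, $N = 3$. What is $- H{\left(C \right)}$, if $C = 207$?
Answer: $\frac{873}{2327} \approx 0.37516$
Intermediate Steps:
$R{\left(x \right)} = 3 + 2 x^{2}$ ($R{\left(x \right)} = \left(x^{2} + x x\right) + 3 = \left(x^{2} + x^{2}\right) + 3 = 2 x^{2} + 3 = 3 + 2 x^{2}$)
$M = - \frac{873}{2327}$ ($M = \frac{3}{-8 + \frac{1}{\left(3 + 2 \cdot 17^{2}\right) - 290}} = \frac{3}{-8 + \frac{1}{\left(3 + 2 \cdot 289\right) - 290}} = \frac{3}{-8 + \frac{1}{\left(3 + 578\right) - 290}} = \frac{3}{-8 + \frac{1}{581 - 290}} = \frac{3}{-8 + \frac{1}{291}} = \frac{3}{- \frac{2327}{291}} = 3 \left(- \frac{291}{2327}\right) = - \frac{873}{2327} \approx -0.37516$)
$H{\left(E \right)} = - \frac{873}{2327}$
$- H{\left(C \right)} = \left(-1\right) \left(- \frac{873}{2327}\right) = \frac{873}{2327}$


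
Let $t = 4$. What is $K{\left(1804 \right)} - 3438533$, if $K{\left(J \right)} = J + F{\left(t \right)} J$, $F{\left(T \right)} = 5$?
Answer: $-3427709$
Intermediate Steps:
$K{\left(J \right)} = 6 J$ ($K{\left(J \right)} = J + 5 J = 6 J$)
$K{\left(1804 \right)} - 3438533 = 6 \cdot 1804 - 3438533 = 10824 - 3438533 = -3427709$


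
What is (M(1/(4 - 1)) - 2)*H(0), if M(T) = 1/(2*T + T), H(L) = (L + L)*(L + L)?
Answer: 0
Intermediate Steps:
H(L) = 4*L² (H(L) = (2*L)*(2*L) = 4*L²)
M(T) = 1/(3*T)
(M(1/(4 - 1)) - 2)*H(0) = (1/(3*(1/(4 - 1))) - 2)*(4*0²) = (1/(3*(1/3)) - 2)*(4*0) = (1/(3*(⅓)) - 2)*0 = ((⅓)*3 - 2)*0 = (1 - 2)*0 = -1*0 = 0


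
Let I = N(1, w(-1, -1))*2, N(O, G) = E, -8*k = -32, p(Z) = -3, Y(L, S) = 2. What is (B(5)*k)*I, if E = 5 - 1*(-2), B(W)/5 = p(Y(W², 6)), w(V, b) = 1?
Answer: -840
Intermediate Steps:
k = 4 (k = -⅛*(-32) = 4)
B(W) = -15 (B(W) = 5*(-3) = -15)
E = 7 (E = 5 + 2 = 7)
N(O, G) = 7
I = 14 (I = 7*2 = 14)
(B(5)*k)*I = -15*4*14 = -60*14 = -840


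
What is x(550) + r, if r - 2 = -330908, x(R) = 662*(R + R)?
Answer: 397294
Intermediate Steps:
x(R) = 1324*R (x(R) = 662*(2*R) = 1324*R)
r = -330906 (r = 2 - 330908 = -330906)
x(550) + r = 1324*550 - 330906 = 728200 - 330906 = 397294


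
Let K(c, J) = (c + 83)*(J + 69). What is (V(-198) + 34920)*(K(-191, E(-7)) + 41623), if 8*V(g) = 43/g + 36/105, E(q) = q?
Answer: 67617472991017/55440 ≈ 1.2197e+9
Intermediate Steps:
K(c, J) = (69 + J)*(83 + c) (K(c, J) = (83 + c)*(69 + J) = (69 + J)*(83 + c))
V(g) = 3/70 + 43/(8*g) (V(g) = (43/g + 36/105)/8 = (43/g + 36*(1/105))/8 = (43/g + 12/35)/8 = (12/35 + 43/g)/8 = 3/70 + 43/(8*g))
(V(-198) + 34920)*(K(-191, E(-7)) + 41623) = ((1/280)*(1505 + 12*(-198))/(-198) + 34920)*((5727 + 69*(-191) + 83*(-7) - 7*(-191)) + 41623) = ((1/280)*(-1/198)*(1505 - 2376) + 34920)*((5727 - 13179 - 581 + 1337) + 41623) = ((1/280)*(-1/198)*(-871) + 34920)*(-6696 + 41623) = (871/55440 + 34920)*34927 = (1935965671/55440)*34927 = 67617472991017/55440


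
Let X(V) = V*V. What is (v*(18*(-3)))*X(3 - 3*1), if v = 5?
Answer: 0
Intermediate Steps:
X(V) = V²
(v*(18*(-3)))*X(3 - 3*1) = (5*(18*(-3)))*(3 - 3*1)² = (5*(-54))*(3 - 3)² = -270*0² = -270*0 = 0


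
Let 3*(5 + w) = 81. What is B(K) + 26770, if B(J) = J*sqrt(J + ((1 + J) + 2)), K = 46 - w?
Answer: 26770 + 24*sqrt(51) ≈ 26941.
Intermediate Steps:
w = 22 (w = -5 + (1/3)*81 = -5 + 27 = 22)
K = 24 (K = 46 - 1*22 = 46 - 22 = 24)
B(J) = J*sqrt(3 + 2*J) (B(J) = J*sqrt(J + (3 + J)) = J*sqrt(3 + 2*J))
B(K) + 26770 = 24*sqrt(3 + 2*24) + 26770 = 24*sqrt(3 + 48) + 26770 = 24*sqrt(51) + 26770 = 26770 + 24*sqrt(51)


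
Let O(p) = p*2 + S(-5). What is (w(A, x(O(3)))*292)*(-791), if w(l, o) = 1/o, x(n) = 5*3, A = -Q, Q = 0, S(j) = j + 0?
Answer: -230972/15 ≈ -15398.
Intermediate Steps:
S(j) = j
A = 0 (A = -1*0 = 0)
O(p) = -5 + 2*p (O(p) = p*2 - 5 = 2*p - 5 = -5 + 2*p)
x(n) = 15
(w(A, x(O(3)))*292)*(-791) = (292/15)*(-791) = -230972/15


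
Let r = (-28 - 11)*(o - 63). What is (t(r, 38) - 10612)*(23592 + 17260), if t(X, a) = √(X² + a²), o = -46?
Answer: -433521424 + 40852*√18072445 ≈ -2.5985e+8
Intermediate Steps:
r = 4251 (r = (-28 - 11)*(-46 - 63) = -39*(-109) = 4251)
(t(r, 38) - 10612)*(23592 + 17260) = (√(4251² + 38²) - 10612)*(23592 + 17260) = (√(18071001 + 1444) - 10612)*40852 = (√18072445 - 10612)*40852 = (-10612 + √18072445)*40852 = -433521424 + 40852*√18072445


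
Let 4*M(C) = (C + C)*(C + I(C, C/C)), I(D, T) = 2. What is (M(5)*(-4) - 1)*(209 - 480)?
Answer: 19241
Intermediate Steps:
M(C) = C*(2 + C)/2 (M(C) = ((C + C)*(C + 2))/4 = ((2*C)*(2 + C))/4 = (2*C*(2 + C))/4 = C*(2 + C)/2)
(M(5)*(-4) - 1)*(209 - 480) = (((½)*5*(2 + 5))*(-4) - 1)*(209 - 480) = (((½)*5*7)*(-4) - 1)*(-271) = ((35/2)*(-4) - 1)*(-271) = (-70 - 1)*(-271) = -71*(-271) = 19241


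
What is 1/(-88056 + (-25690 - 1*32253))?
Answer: -1/145999 ≈ -6.8494e-6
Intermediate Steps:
1/(-88056 + (-25690 - 1*32253)) = 1/(-88056 + (-25690 - 32253)) = 1/(-88056 - 57943) = 1/(-145999) = -1/145999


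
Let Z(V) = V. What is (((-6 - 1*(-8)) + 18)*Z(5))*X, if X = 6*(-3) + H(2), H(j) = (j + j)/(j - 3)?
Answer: -2200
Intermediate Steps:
H(j) = 2*j/(-3 + j) (H(j) = (2*j)/(-3 + j) = 2*j/(-3 + j))
X = -22 (X = 6*(-3) + 2*2/(-3 + 2) = -18 + 2*2/(-1) = -18 + 2*2*(-1) = -18 - 4 = -22)
(((-6 - 1*(-8)) + 18)*Z(5))*X = (((-6 - 1*(-8)) + 18)*5)*(-22) = (((-6 + 8) + 18)*5)*(-22) = ((2 + 18)*5)*(-22) = (20*5)*(-22) = 100*(-22) = -2200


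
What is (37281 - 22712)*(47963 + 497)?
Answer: 706013740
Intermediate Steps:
(37281 - 22712)*(47963 + 497) = 14569*48460 = 706013740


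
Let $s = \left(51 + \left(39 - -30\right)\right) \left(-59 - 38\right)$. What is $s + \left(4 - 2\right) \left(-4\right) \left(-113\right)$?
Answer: $-10736$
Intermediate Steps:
$s = -11640$ ($s = \left(51 + \left(39 + 30\right)\right) \left(-97\right) = \left(51 + 69\right) \left(-97\right) = 120 \left(-97\right) = -11640$)
$s + \left(4 - 2\right) \left(-4\right) \left(-113\right) = -11640 + \left(4 - 2\right) \left(-4\right) \left(-113\right) = -11640 + 2 \left(-4\right) \left(-113\right) = -11640 - -904 = -11640 + 904 = -10736$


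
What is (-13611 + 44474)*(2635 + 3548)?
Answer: 190825929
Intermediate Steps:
(-13611 + 44474)*(2635 + 3548) = 30863*6183 = 190825929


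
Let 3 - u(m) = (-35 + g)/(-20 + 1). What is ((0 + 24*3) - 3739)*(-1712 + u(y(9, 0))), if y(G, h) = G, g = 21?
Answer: 6269605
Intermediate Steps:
u(m) = 43/19 (u(m) = 3 - (-35 + 21)/(-20 + 1) = 3 - (-14)/(-19) = 3 - (-14)*(-1)/19 = 3 - 1*14/19 = 3 - 14/19 = 43/19)
((0 + 24*3) - 3739)*(-1712 + u(y(9, 0))) = ((0 + 24*3) - 3739)*(-1712 + 43/19) = ((0 + 72) - 3739)*(-32485/19) = (72 - 3739)*(-32485/19) = -3667*(-32485/19) = 6269605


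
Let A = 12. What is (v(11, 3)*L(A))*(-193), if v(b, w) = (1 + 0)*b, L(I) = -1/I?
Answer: 2123/12 ≈ 176.92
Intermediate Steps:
v(b, w) = b (v(b, w) = 1*b = b)
(v(11, 3)*L(A))*(-193) = (11*(-1/12))*(-193) = -11/12*(-193) = 2123/12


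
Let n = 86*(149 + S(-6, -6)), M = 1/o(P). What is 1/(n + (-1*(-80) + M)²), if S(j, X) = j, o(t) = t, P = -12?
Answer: 144/2690593 ≈ 5.3520e-5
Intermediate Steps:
M = -1/12 (M = 1/(-12) = -1/12 ≈ -0.083333)
n = 12298 (n = 86*(149 - 6) = 86*143 = 12298)
1/(n + (-1*(-80) + M)²) = 1/(12298 + (-1*(-80) - 1/12)²) = 1/(12298 + (80 - 1/12)²) = 1/(12298 + (959/12)²) = 1/(12298 + 919681/144) = 1/(2690593/144) = 144/2690593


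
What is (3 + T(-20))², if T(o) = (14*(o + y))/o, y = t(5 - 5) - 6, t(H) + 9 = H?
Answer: 3025/4 ≈ 756.25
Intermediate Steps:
t(H) = -9 + H
y = -15 (y = (-9 + (5 - 5)) - 6 = (-9 + 0) - 6 = -9 - 6 = -15)
T(o) = (-210 + 14*o)/o (T(o) = (14*(o - 15))/o = (14*(-15 + o))/o = (-210 + 14*o)/o)
(3 + T(-20))² = (3 + (14 - 210/(-20)))² = (3 + (14 - 210*(-1/20)))² = (3 + (14 + 21/2))² = (3 + 49/2)² = (55/2)² = 3025/4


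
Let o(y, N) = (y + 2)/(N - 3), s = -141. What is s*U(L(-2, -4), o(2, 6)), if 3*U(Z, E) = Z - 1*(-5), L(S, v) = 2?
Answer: -329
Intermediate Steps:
o(y, N) = (2 + y)/(-3 + N)
U(Z, E) = 5/3 + Z/3 (U(Z, E) = (Z - 1*(-5))/3 = (Z + 5)/3 = (5 + Z)/3 = 5/3 + Z/3)
s*U(L(-2, -4), o(2, 6)) = -141*(5/3 + (⅓)*2) = -141*(5/3 + ⅔) = -141*7/3 = -329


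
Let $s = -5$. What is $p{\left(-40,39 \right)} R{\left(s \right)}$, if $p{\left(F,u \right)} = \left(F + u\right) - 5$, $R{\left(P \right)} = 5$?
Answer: $-30$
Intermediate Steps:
$p{\left(F,u \right)} = -5 + F + u$
$p{\left(-40,39 \right)} R{\left(s \right)} = \left(-5 - 40 + 39\right) 5 = \left(-6\right) 5 = -30$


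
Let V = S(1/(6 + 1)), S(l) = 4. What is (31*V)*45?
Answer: 5580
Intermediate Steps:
V = 4
(31*V)*45 = (31*4)*45 = 124*45 = 5580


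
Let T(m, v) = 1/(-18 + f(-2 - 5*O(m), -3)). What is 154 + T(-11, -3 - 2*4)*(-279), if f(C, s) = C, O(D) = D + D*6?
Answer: 55931/365 ≈ 153.24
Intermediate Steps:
O(D) = 7*D (O(D) = D + 6*D = 7*D)
T(m, v) = 1/(-20 - 35*m) (T(m, v) = 1/(-18 + (-2 - 35*m)) = 1/(-20 - 35*m))
154 + T(-11, -3 - 2*4)*(-279) = 154 - 1/(20 + 35*(-11))*(-279) = 154 - 1/(20 - 385)*(-279) = 154 - 1/(-365)*(-279) = 154 - 1*(-1/365)*(-279) = 154 + (1/365)*(-279) = 154 - 279/365 = 55931/365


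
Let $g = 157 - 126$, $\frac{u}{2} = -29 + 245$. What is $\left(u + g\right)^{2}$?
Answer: $214369$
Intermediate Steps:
$u = 432$ ($u = 2 \left(-29 + 245\right) = 2 \cdot 216 = 432$)
$g = 31$
$\left(u + g\right)^{2} = \left(432 + 31\right)^{2} = 463^{2} = 214369$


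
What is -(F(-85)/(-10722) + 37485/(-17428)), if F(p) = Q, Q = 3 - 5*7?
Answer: 200678237/93431508 ≈ 2.1479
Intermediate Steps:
Q = -32 (Q = 3 - 35 = -32)
F(p) = -32
-(F(-85)/(-10722) + 37485/(-17428)) = -(-32/(-10722) + 37485/(-17428)) = -(-32*(-1/10722) + 37485*(-1/17428)) = -(16/5361 - 37485/17428) = -1*(-200678237/93431508) = 200678237/93431508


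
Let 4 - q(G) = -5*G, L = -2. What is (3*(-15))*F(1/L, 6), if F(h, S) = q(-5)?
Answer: 945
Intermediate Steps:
q(G) = 4 + 5*G (q(G) = 4 - (-5)*G = 4 + 5*G)
F(h, S) = -21 (F(h, S) = 4 + 5*(-5) = 4 - 25 = -21)
(3*(-15))*F(1/L, 6) = (3*(-15))*(-21) = -45*(-21) = 945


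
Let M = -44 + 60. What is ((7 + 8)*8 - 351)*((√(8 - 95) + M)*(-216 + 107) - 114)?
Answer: 429198 + 25179*I*√87 ≈ 4.292e+5 + 2.3485e+5*I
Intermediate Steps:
M = 16
((7 + 8)*8 - 351)*((√(8 - 95) + M)*(-216 + 107) - 114) = ((7 + 8)*8 - 351)*((√(8 - 95) + 16)*(-216 + 107) - 114) = (15*8 - 351)*((√(-87) + 16)*(-109) - 114) = (120 - 351)*((I*√87 + 16)*(-109) - 114) = -231*((16 + I*√87)*(-109) - 114) = -231*((-1744 - 109*I*√87) - 114) = -231*(-1858 - 109*I*√87) = 429198 + 25179*I*√87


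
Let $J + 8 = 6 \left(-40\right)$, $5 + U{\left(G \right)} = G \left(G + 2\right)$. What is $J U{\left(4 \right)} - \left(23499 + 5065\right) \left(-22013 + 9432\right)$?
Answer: $359358972$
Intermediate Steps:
$U{\left(G \right)} = -5 + G \left(2 + G\right)$ ($U{\left(G \right)} = -5 + G \left(G + 2\right) = -5 + G \left(2 + G\right)$)
$J = -248$ ($J = -8 + 6 \left(-40\right) = -8 - 240 = -248$)
$J U{\left(4 \right)} - \left(23499 + 5065\right) \left(-22013 + 9432\right) = - 248 \left(-5 + 4^{2} + 2 \cdot 4\right) - \left(23499 + 5065\right) \left(-22013 + 9432\right) = - 248 \left(-5 + 16 + 8\right) - 28564 \left(-12581\right) = \left(-248\right) 19 - -359363684 = -4712 + 359363684 = 359358972$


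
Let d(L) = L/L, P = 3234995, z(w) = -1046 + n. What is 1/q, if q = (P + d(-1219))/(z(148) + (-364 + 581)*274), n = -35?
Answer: 19459/1078332 ≈ 0.018045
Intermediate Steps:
z(w) = -1081 (z(w) = -1046 - 35 = -1081)
d(L) = 1
q = 1078332/19459 (q = (3234995 + 1)/(-1081 + (-364 + 581)*274) = 3234996/(-1081 + 217*274) = 3234996/(-1081 + 59458) = 3234996/58377 = 3234996*(1/58377) = 1078332/19459 ≈ 55.416)
1/q = 1/(1078332/19459) = 19459/1078332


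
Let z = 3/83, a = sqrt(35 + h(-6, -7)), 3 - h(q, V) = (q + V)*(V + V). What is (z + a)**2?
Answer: -992007/6889 + 72*I/83 ≈ -144.0 + 0.86747*I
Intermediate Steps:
h(q, V) = 3 - 2*V*(V + q) (h(q, V) = 3 - (q + V)*(V + V) = 3 - (V + q)*2*V = 3 - 2*V*(V + q))
a = 12*I (a = sqrt(35 + (3 - 2*(-7)**2 - 2*(-7)*(-6))) = sqrt(35 + (3 - 2*49 - 84)) = sqrt(35 + (3 - 98 - 84)) = sqrt(35 - 179) = sqrt(-144) = 12*I ≈ 12.0*I)
z = 3/83 (z = 3*(1/83) = 3/83 ≈ 0.036145)
(z + a)**2 = (3/83 + 12*I)**2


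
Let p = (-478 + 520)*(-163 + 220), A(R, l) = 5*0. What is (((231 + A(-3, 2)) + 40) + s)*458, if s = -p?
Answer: -972334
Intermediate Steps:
A(R, l) = 0
p = 2394 (p = 42*57 = 2394)
s = -2394 (s = -1*2394 = -2394)
(((231 + A(-3, 2)) + 40) + s)*458 = (((231 + 0) + 40) - 2394)*458 = ((231 + 40) - 2394)*458 = (271 - 2394)*458 = -2123*458 = -972334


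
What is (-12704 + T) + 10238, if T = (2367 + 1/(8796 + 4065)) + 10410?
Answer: 132609772/12861 ≈ 10311.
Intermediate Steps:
T = 164324998/12861 (T = (2367 + 1/12861) + 10410 = 30441988/12861 + 10410 = 164324998/12861 ≈ 12777.)
(-12704 + T) + 10238 = (-12704 + 164324998/12861) + 10238 = 938854/12861 + 10238 = 132609772/12861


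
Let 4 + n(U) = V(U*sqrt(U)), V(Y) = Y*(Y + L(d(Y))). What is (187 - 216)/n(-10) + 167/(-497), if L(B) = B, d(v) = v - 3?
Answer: 5*(-64051*I - 1002*sqrt(10))/(2982*(5*sqrt(10) + 334*I)) ≈ -0.32158 + 0.00068352*I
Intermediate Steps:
d(v) = -3 + v
V(Y) = Y*(-3 + 2*Y) (V(Y) = Y*(Y + (-3 + Y)) = Y*(-3 + 2*Y))
n(U) = -4 + U**(3/2)*(-3 + 2*U**(3/2)) (n(U) = -4 + (U*sqrt(U))*(-3 + 2*(U*sqrt(U))) = -4 + U**(3/2)*(-3 + 2*U**(3/2)))
(187 - 216)/n(-10) + 167/(-497) = (187 - 216)/(-4 - (-30)*I*sqrt(10) + 2*(-10)**3) + 167/(-497) = -29/(-4 - (-30)*I*sqrt(10) + 2*(-1000)) + 167*(-1/497) = -29/(-4 + 30*I*sqrt(10) - 2000) - 167/497 = -29/(-2004 + 30*I*sqrt(10)) - 167/497 = -167/497 - 29/(-2004 + 30*I*sqrt(10))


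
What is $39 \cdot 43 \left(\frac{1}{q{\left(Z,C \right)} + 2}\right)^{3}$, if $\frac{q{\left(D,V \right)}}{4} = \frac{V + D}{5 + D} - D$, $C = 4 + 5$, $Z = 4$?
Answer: $- \frac{1222533}{405224} \approx -3.0169$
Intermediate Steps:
$C = 9$
$q{\left(D,V \right)} = - 4 D + \frac{4 \left(D + V\right)}{5 + D}$ ($q{\left(D,V \right)} = 4 \left(\frac{V + D}{5 + D} - D\right) = 4 \left(\frac{D + V}{5 + D} - D\right) = 4 \left(- D + \frac{D + V}{5 + D}\right) = - 4 D + \frac{4 \left(D + V\right)}{5 + D}$)
$39 \cdot 43 \left(\frac{1}{q{\left(Z,C \right)} + 2}\right)^{3} = 39 \cdot 43 \left(\frac{1}{\frac{4 \left(9 - 4^{2} - 16\right)}{5 + 4} + 2}\right)^{3} = 1677 \left(\frac{1}{\frac{4 \left(9 - 16 - 16\right)}{9} + 2}\right)^{3} = 1677 \left(\frac{1}{4 \cdot \frac{1}{9} \left(9 - 16 - 16\right) + 2}\right)^{3} = 1677 \left(\frac{1}{4 \cdot \frac{1}{9} \left(-23\right) + 2}\right)^{3} = 1677 \left(\frac{1}{- \frac{92}{9} + 2}\right)^{3} = 1677 \left(\frac{1}{- \frac{74}{9}}\right)^{3} = 1677 \left(- \frac{9}{74}\right)^{3} = 1677 \left(- \frac{729}{405224}\right) = - \frac{1222533}{405224}$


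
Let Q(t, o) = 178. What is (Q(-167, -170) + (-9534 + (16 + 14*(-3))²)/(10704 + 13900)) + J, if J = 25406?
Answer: 314729939/12302 ≈ 25584.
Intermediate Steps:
(Q(-167, -170) + (-9534 + (16 + 14*(-3))²)/(10704 + 13900)) + J = (178 + (-9534 + (16 + 14*(-3))²)/(10704 + 13900)) + 25406 = (178 + (-9534 + (16 - 42)²)/24604) + 25406 = (178 + (-9534 + (-26)²)*(1/24604)) + 25406 = (178 + (-9534 + 676)*(1/24604)) + 25406 = (178 - 8858*1/24604) + 25406 = (178 - 4429/12302) + 25406 = 2185327/12302 + 25406 = 314729939/12302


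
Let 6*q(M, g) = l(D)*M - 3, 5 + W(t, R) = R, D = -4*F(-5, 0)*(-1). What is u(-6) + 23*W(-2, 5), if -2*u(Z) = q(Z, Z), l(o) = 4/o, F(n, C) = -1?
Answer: -¼ ≈ -0.25000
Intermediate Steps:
D = -4 (D = -4*(-1)*(-1) = 4*(-1) = -4)
W(t, R) = -5 + R
q(M, g) = -½ - M/6 (q(M, g) = ((4/(-4))*M - 3)/6 = ((4*(-¼))*M - 3)/6 = (-M - 3)/6 = (-3 - M)/6 = -½ - M/6)
u(Z) = ¼ + Z/12 (u(Z) = -(-½ - Z/6)/2 = ¼ + Z/12)
u(-6) + 23*W(-2, 5) = (¼ + (1/12)*(-6)) + 23*(-5 + 5) = (¼ - ½) + 23*0 = -¼ + 0 = -¼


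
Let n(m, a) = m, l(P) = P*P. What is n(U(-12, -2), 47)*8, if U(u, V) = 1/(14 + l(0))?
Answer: 4/7 ≈ 0.57143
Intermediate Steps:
l(P) = P²
U(u, V) = 1/14 (U(u, V) = 1/(14 + 0²) = 1/(14 + 0) = 1/14)
n(U(-12, -2), 47)*8 = (1/14)*8 = 4/7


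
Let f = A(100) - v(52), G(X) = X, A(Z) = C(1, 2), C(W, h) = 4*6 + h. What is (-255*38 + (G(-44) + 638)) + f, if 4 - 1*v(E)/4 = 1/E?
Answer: -118117/13 ≈ -9085.9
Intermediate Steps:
C(W, h) = 24 + h
A(Z) = 26 (A(Z) = 24 + 2 = 26)
v(E) = 16 - 4/E
f = 131/13 (f = 26 - (16 - 4/52) = 26 - (16 - 4*1/52) = 26 - (16 - 1/13) = 26 - 1*207/13 = 26 - 207/13 = 131/13 ≈ 10.077)
(-255*38 + (G(-44) + 638)) + f = (-255*38 + (-44 + 638)) + 131/13 = (-9690 + 594) + 131/13 = -9096 + 131/13 = -118117/13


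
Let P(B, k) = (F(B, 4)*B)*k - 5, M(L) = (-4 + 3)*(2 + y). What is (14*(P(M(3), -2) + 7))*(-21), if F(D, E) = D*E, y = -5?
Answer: 20580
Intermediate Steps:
M(L) = 3 (M(L) = (-4 + 3)*(2 - 5) = -1*(-3) = 3)
P(B, k) = -5 + 4*k*B² (P(B, k) = ((B*4)*B)*k - 5 = ((4*B)*B)*k - 5 = (4*B²)*k - 5 = 4*k*B² - 5 = -5 + 4*k*B²)
(14*(P(M(3), -2) + 7))*(-21) = (14*((-5 + 4*(-2)*3²) + 7))*(-21) = (14*((-5 + 4*(-2)*9) + 7))*(-21) = (14*((-5 - 72) + 7))*(-21) = (14*(-77 + 7))*(-21) = (14*(-70))*(-21) = -980*(-21) = 20580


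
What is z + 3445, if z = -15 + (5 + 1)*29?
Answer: 3604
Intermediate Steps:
z = 159 (z = -15 + 6*29 = -15 + 174 = 159)
z + 3445 = 159 + 3445 = 3604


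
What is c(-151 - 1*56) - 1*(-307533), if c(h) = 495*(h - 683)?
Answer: -133017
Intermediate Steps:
c(h) = -338085 + 495*h (c(h) = 495*(-683 + h) = -338085 + 495*h)
c(-151 - 1*56) - 1*(-307533) = (-338085 + 495*(-151 - 1*56)) - 1*(-307533) = (-338085 + 495*(-151 - 56)) + 307533 = (-338085 + 495*(-207)) + 307533 = (-338085 - 102465) + 307533 = -440550 + 307533 = -133017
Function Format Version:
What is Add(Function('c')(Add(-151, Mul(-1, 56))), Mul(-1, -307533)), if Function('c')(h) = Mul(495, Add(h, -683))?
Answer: -133017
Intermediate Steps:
Function('c')(h) = Add(-338085, Mul(495, h)) (Function('c')(h) = Mul(495, Add(-683, h)) = Add(-338085, Mul(495, h)))
Add(Function('c')(Add(-151, Mul(-1, 56))), Mul(-1, -307533)) = Add(Add(-338085, Mul(495, Add(-151, Mul(-1, 56)))), Mul(-1, -307533)) = Add(Add(-338085, Mul(495, Add(-151, -56))), 307533) = Add(Add(-338085, Mul(495, -207)), 307533) = Add(Add(-338085, -102465), 307533) = Add(-440550, 307533) = -133017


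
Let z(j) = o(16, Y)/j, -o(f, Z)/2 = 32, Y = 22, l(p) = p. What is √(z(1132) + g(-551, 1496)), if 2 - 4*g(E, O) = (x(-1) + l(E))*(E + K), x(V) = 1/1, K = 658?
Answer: √1178344929/283 ≈ 121.30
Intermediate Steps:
o(f, Z) = -64 (o(f, Z) = -2*32 = -64)
x(V) = 1
z(j) = -64/j
g(E, O) = ½ - (1 + E)*(658 + E)/4 (g(E, O) = ½ - (1 + E)*(E + 658)/4 = ½ - (1 + E)*(658 + E)/4)
√(z(1132) + g(-551, 1496)) = √(-64/1132 + (-164 - 659/4*(-551) - ¼*(-551)²)) = √(-64*1/1132 + (-164 + 363109/4 - ¼*303601)) = √(-16/283 + (-164 + 363109/4 - 303601/4)) = √(-16/283 + 14713) = √(4163763/283) = √1178344929/283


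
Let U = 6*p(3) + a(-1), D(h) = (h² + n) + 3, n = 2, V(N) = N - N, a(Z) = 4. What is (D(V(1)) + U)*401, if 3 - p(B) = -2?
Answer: 15639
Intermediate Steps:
V(N) = 0
p(B) = 5 (p(B) = 3 - 1*(-2) = 3 + 2 = 5)
D(h) = 5 + h² (D(h) = (h² + 2) + 3 = (2 + h²) + 3 = 5 + h²)
U = 34 (U = 6*5 + 4 = 30 + 4 = 34)
(D(V(1)) + U)*401 = ((5 + 0²) + 34)*401 = ((5 + 0) + 34)*401 = (5 + 34)*401 = 39*401 = 15639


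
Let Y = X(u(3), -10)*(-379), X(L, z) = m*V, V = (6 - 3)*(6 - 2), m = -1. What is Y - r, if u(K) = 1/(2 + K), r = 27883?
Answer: -23335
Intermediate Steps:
V = 12 (V = 3*4 = 12)
X(L, z) = -12 (X(L, z) = -1*12 = -12)
Y = 4548 (Y = -12*(-379) = 4548)
Y - r = 4548 - 1*27883 = 4548 - 27883 = -23335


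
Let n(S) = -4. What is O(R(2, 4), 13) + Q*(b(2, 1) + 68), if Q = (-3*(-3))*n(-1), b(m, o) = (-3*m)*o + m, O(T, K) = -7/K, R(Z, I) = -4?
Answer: -29959/13 ≈ -2304.5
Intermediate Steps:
b(m, o) = m - 3*m*o (b(m, o) = -3*m*o + m = m - 3*m*o)
Q = -36 (Q = -3*(-3)*(-4) = 9*(-4) = -36)
O(R(2, 4), 13) + Q*(b(2, 1) + 68) = -7/13 - 36*(2*(1 - 3*1) + 68) = -7*1/13 - 36*(2*(1 - 3) + 68) = -7/13 - 36*(2*(-2) + 68) = -7/13 - 36*(-4 + 68) = -7/13 - 36*64 = -7/13 - 2304 = -29959/13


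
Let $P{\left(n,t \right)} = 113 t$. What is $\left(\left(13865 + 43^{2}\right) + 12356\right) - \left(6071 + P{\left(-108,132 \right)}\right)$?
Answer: $7083$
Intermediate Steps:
$\left(\left(13865 + 43^{2}\right) + 12356\right) - \left(6071 + P{\left(-108,132 \right)}\right) = \left(\left(13865 + 43^{2}\right) + 12356\right) - \left(6071 + 113 \cdot 132\right) = \left(\left(13865 + 1849\right) + 12356\right) - \left(6071 + 14916\right) = \left(15714 + 12356\right) - 20987 = 28070 - 20987 = 7083$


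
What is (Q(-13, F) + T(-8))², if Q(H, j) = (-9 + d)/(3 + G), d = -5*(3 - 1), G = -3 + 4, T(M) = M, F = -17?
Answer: 2601/16 ≈ 162.56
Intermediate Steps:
G = 1
d = -10 (d = -5*2 = -10)
Q(H, j) = -19/4 (Q(H, j) = (-9 - 10)/(3 + 1) = -19/4)
(Q(-13, F) + T(-8))² = (-19/4 - 8)² = (-51/4)² = 2601/16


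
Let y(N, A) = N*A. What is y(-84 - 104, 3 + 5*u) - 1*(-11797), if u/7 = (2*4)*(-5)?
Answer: 274433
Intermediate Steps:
u = -280 (u = 7*((2*4)*(-5)) = 7*(8*(-5)) = 7*(-40) = -280)
y(N, A) = A*N
y(-84 - 104, 3 + 5*u) - 1*(-11797) = (3 + 5*(-280))*(-84 - 104) - 1*(-11797) = (3 - 1400)*(-188) + 11797 = -1397*(-188) + 11797 = 262636 + 11797 = 274433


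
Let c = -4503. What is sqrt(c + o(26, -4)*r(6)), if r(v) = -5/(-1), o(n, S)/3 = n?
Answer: 3*I*sqrt(457) ≈ 64.133*I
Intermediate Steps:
o(n, S) = 3*n
r(v) = 5 (r(v) = -5*(-1) = 5)
sqrt(c + o(26, -4)*r(6)) = sqrt(-4503 + (3*26)*5) = sqrt(-4503 + 78*5) = sqrt(-4503 + 390) = sqrt(-4113) = 3*I*sqrt(457)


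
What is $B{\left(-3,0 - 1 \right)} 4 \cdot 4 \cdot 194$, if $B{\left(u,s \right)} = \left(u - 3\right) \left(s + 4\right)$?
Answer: $-55872$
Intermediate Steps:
$B{\left(u,s \right)} = \left(-3 + u\right) \left(4 + s\right)$
$B{\left(-3,0 - 1 \right)} 4 \cdot 4 \cdot 194 = \left(-12 - 3 \left(0 - 1\right) + 4 \left(-3\right) + \left(0 - 1\right) \left(-3\right)\right) 4 \cdot 4 \cdot 194 = \left(-12 - 3 \left(0 - 1\right) - 12 + \left(0 - 1\right) \left(-3\right)\right) 4 \cdot 4 \cdot 194 = \left(-12 - -3 - 12 - -3\right) 4 \cdot 4 \cdot 194 = \left(-12 + 3 - 12 + 3\right) 4 \cdot 4 \cdot 194 = \left(-18\right) 4 \cdot 4 \cdot 194 = \left(-72\right) 4 \cdot 194 = \left(-288\right) 194 = -55872$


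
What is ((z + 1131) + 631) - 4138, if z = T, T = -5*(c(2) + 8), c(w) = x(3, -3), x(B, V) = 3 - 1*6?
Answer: -2401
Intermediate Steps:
x(B, V) = -3 (x(B, V) = 3 - 6 = -3)
c(w) = -3
T = -25 (T = -5*(-3 + 8) = -5*5 = -25)
z = -25
((z + 1131) + 631) - 4138 = ((-25 + 1131) + 631) - 4138 = (1106 + 631) - 4138 = 1737 - 4138 = -2401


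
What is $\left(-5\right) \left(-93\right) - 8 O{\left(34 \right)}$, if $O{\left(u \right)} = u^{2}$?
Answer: $-8783$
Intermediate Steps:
$\left(-5\right) \left(-93\right) - 8 O{\left(34 \right)} = \left(-5\right) \left(-93\right) - 8 \cdot 34^{2} = 465 - 9248 = -8783$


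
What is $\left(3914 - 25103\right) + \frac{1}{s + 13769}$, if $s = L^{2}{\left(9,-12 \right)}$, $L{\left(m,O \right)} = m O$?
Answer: $- \frac{538899836}{25433} \approx -21189.0$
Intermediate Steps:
$L{\left(m,O \right)} = O m$
$s = 11664$ ($s = \left(\left(-12\right) 9\right)^{2} = \left(-108\right)^{2} = 11664$)
$\left(3914 - 25103\right) + \frac{1}{s + 13769} = \left(3914 - 25103\right) + \frac{1}{11664 + 13769} = -21189 + \frac{1}{25433} = - \frac{538899836}{25433}$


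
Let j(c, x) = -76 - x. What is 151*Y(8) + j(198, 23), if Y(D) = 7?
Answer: 958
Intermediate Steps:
151*Y(8) + j(198, 23) = 151*7 + (-76 - 1*23) = 1057 + (-76 - 23) = 1057 - 99 = 958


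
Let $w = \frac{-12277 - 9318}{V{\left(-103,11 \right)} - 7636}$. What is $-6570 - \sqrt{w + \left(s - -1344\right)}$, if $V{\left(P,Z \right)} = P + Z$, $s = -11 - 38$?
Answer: $-6570 - \frac{\sqrt{98860785}}{276} \approx -6606.0$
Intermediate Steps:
$s = -49$
$w = \frac{3085}{1104}$ ($w = \frac{-12277 - 9318}{\left(-103 + 11\right) - 7636} = - \frac{21595}{-92 - 7636} = - \frac{21595}{-7728} = \left(-21595\right) \left(- \frac{1}{7728}\right) = \frac{3085}{1104} \approx 2.7944$)
$-6570 - \sqrt{w + \left(s - -1344\right)} = -6570 - \sqrt{\frac{3085}{1104} - -1295} = -6570 - \sqrt{\frac{3085}{1104} + \left(-49 + 1344\right)} = -6570 - \sqrt{\frac{3085}{1104} + 1295} = -6570 - \sqrt{\frac{1432765}{1104}} = -6570 - \frac{\sqrt{98860785}}{276}$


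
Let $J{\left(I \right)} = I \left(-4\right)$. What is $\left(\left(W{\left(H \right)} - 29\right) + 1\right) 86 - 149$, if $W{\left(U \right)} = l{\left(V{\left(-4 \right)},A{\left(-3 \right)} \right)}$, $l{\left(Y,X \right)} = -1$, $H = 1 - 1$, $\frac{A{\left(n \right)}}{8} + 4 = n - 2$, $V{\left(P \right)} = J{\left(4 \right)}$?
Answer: $-2643$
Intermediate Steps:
$J{\left(I \right)} = - 4 I$
$V{\left(P \right)} = -16$ ($V{\left(P \right)} = \left(-4\right) 4 = -16$)
$A{\left(n \right)} = -48 + 8 n$ ($A{\left(n \right)} = -32 + 8 \left(n - 2\right) = -32 + 8 \left(-2 + n\right) = -32 + \left(-16 + 8 n\right) = -48 + 8 n$)
$H = 0$
$W{\left(U \right)} = -1$
$\left(\left(W{\left(H \right)} - 29\right) + 1\right) 86 - 149 = \left(\left(-1 - 29\right) + 1\right) 86 - 149 = \left(-30 + 1\right) 86 - 149 = \left(-29\right) 86 - 149 = -2494 - 149 = -2643$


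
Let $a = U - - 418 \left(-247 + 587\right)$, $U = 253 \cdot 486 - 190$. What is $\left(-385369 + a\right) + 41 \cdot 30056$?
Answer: $1111815$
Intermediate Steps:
$U = 122768$ ($U = 122958 - 190 = 122768$)
$a = 264888$ ($a = 122768 - - 418 \left(-247 + 587\right) = 122768 - \left(-418\right) 340 = 122768 - -142120 = 122768 + 142120 = 264888$)
$\left(-385369 + a\right) + 41 \cdot 30056 = \left(-385369 + 264888\right) + 41 \cdot 30056 = -120481 + 1232296 = 1111815$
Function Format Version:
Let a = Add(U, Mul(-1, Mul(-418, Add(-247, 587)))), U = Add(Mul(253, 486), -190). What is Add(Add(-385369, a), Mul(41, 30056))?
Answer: 1111815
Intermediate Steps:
U = 122768 (U = Add(122958, -190) = 122768)
a = 264888 (a = Add(122768, Mul(-1, Mul(-418, Add(-247, 587)))) = Add(122768, Mul(-1, Mul(-418, 340))) = Add(122768, Mul(-1, -142120)) = Add(122768, 142120) = 264888)
Add(Add(-385369, a), Mul(41, 30056)) = Add(Add(-385369, 264888), Mul(41, 30056)) = Add(-120481, 1232296) = 1111815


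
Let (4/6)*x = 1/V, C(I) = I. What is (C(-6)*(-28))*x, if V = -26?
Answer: -126/13 ≈ -9.6923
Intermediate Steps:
x = -3/52 (x = (3/2)/(-26) = (3/2)*(-1/26) = -3/52 ≈ -0.057692)
(C(-6)*(-28))*x = -6*(-28)*(-3/52) = 168*(-3/52) = -126/13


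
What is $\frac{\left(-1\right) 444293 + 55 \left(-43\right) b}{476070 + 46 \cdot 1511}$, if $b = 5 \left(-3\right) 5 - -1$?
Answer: $- \frac{269283}{545576} \approx -0.49358$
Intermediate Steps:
$b = -74$ ($b = \left(-15\right) 5 + 1 = -75 + 1 = -74$)
$\frac{\left(-1\right) 444293 + 55 \left(-43\right) b}{476070 + 46 \cdot 1511} = \frac{\left(-1\right) 444293 + 55 \left(-43\right) \left(-74\right)}{476070 + 46 \cdot 1511} = \frac{-444293 - -175010}{476070 + 69506} = \frac{-444293 + 175010}{545576} = \left(-269283\right) \frac{1}{545576} = - \frac{269283}{545576}$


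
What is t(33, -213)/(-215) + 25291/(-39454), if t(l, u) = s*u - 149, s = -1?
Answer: -7962621/8482610 ≈ -0.93870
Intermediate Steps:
t(l, u) = -149 - u (t(l, u) = -u - 149 = -149 - u)
t(33, -213)/(-215) + 25291/(-39454) = (-149 - 1*(-213))/(-215) + 25291/(-39454) = (-149 + 213)*(-1/215) + 25291*(-1/39454) = 64*(-1/215) - 25291/39454 = -64/215 - 25291/39454 = -7962621/8482610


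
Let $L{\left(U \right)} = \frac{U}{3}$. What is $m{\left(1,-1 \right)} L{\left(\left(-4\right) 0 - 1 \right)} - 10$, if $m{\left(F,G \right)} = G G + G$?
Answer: $-10$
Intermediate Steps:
$L{\left(U \right)} = \frac{U}{3}$ ($L{\left(U \right)} = U \frac{1}{3} = \frac{U}{3}$)
$m{\left(F,G \right)} = G + G^{2}$ ($m{\left(F,G \right)} = G^{2} + G = G + G^{2}$)
$m{\left(1,-1 \right)} L{\left(\left(-4\right) 0 - 1 \right)} - 10 = - (1 - 1) \frac{\left(-4\right) 0 - 1}{3} - 10 = \left(-1\right) 0 \frac{0 - 1}{3} - 10 = 0 \cdot \frac{1}{3} \left(-1\right) - 10 = 0 \left(- \frac{1}{3}\right) - 10 = 0 - 10 = -10$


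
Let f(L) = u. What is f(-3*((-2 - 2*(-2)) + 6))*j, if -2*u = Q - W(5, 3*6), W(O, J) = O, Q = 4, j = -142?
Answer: -71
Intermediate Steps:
u = ½ (u = -(4 - 1*5)/2 = -(4 - 5)/2 = -½*(-1) = ½ ≈ 0.50000)
f(L) = ½
f(-3*((-2 - 2*(-2)) + 6))*j = (½)*(-142) = -71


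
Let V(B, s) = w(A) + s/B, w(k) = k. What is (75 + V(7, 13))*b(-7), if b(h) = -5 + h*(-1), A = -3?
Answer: 1034/7 ≈ 147.71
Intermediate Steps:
V(B, s) = -3 + s/B
b(h) = -5 - h
(75 + V(7, 13))*b(-7) = (75 + (-3 + 13/7))*(-5 - 1*(-7)) = (75 + (-3 + 13*(1/7)))*(-5 + 7) = (75 + (-3 + 13/7))*2 = (75 - 8/7)*2 = (517/7)*2 = 1034/7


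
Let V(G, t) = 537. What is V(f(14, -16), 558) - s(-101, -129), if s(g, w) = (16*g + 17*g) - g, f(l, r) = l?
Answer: 3769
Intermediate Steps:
s(g, w) = 32*g (s(g, w) = 33*g - g = 32*g)
V(f(14, -16), 558) - s(-101, -129) = 537 - 32*(-101) = 537 - 1*(-3232) = 537 + 3232 = 3769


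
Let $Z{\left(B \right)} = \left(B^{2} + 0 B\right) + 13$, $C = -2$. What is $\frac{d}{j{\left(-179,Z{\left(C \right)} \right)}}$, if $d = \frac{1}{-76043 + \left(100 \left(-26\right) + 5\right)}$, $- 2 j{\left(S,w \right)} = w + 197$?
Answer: $\frac{1}{8414266} \approx 1.1885 \cdot 10^{-7}$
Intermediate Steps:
$Z{\left(B \right)} = 13 + B^{2}$ ($Z{\left(B \right)} = \left(B^{2} + 0\right) + 13 = B^{2} + 13 = 13 + B^{2}$)
$j{\left(S,w \right)} = - \frac{197}{2} - \frac{w}{2}$ ($j{\left(S,w \right)} = - \frac{w + 197}{2} = - \frac{197 + w}{2} = - \frac{197}{2} - \frac{w}{2}$)
$d = - \frac{1}{78638}$ ($d = \frac{1}{-76043 + \left(-2600 + 5\right)} = \frac{1}{-76043 - 2595} = \frac{1}{-78638} = - \frac{1}{78638} \approx -1.2716 \cdot 10^{-5}$)
$\frac{d}{j{\left(-179,Z{\left(C \right)} \right)}} = - \frac{1}{78638 \left(- \frac{197}{2} - \frac{13 + \left(-2\right)^{2}}{2}\right)} = - \frac{1}{78638 \left(- \frac{197}{2} - \frac{13 + 4}{2}\right)} = - \frac{1}{78638 \left(- \frac{197}{2} - \frac{17}{2}\right)} = - \frac{1}{78638 \left(-107\right)} = \left(- \frac{1}{78638}\right) \left(- \frac{1}{107}\right) = \frac{1}{8414266}$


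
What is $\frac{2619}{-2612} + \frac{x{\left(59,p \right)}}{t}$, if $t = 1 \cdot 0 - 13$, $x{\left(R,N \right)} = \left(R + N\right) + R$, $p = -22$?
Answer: $- \frac{284799}{33956} \approx -8.3873$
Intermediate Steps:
$x{\left(R,N \right)} = N + 2 R$ ($x{\left(R,N \right)} = \left(N + R\right) + R = N + 2 R$)
$t = -13$ ($t = 0 - 13 = -13$)
$\frac{2619}{-2612} + \frac{x{\left(59,p \right)}}{t} = \frac{2619}{-2612} + \frac{-22 + 2 \cdot 59}{-13} = 2619 \left(- \frac{1}{2612}\right) + \left(-22 + 118\right) \left(- \frac{1}{13}\right) = - \frac{2619}{2612} + 96 \left(- \frac{1}{13}\right) = - \frac{2619}{2612} - \frac{96}{13} = - \frac{284799}{33956}$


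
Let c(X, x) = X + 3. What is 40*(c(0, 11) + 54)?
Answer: 2280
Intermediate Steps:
c(X, x) = 3 + X
40*(c(0, 11) + 54) = 40*((3 + 0) + 54) = 40*(3 + 54) = 40*57 = 2280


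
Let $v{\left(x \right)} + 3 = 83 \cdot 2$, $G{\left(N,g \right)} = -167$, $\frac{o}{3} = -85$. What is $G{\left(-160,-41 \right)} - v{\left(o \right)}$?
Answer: $-330$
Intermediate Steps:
$o = -255$ ($o = 3 \left(-85\right) = -255$)
$v{\left(x \right)} = 163$ ($v{\left(x \right)} = -3 + 83 \cdot 2 = -3 + 166 = 163$)
$G{\left(-160,-41 \right)} - v{\left(o \right)} = -167 - 163 = -330$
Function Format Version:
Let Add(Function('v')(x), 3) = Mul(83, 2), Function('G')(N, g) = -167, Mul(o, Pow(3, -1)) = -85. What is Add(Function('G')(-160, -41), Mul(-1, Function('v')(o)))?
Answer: -330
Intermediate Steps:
o = -255 (o = Mul(3, -85) = -255)
Function('v')(x) = 163 (Function('v')(x) = Add(-3, Mul(83, 2)) = Add(-3, 166) = 163)
Add(Function('G')(-160, -41), Mul(-1, Function('v')(o))) = Add(-167, Mul(-1, 163)) = Add(-167, -163) = -330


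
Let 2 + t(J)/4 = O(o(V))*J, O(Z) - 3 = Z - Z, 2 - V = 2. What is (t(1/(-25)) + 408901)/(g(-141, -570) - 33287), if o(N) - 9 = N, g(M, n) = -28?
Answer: -10222313/832875 ≈ -12.274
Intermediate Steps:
V = 0 (V = 2 - 1*2 = 2 - 2 = 0)
o(N) = 9 + N
O(Z) = 3 (O(Z) = 3 + (Z - Z) = 3 + 0 = 3)
t(J) = -8 + 12*J (t(J) = -8 + 4*(3*J) = -8 + 12*J)
(t(1/(-25)) + 408901)/(g(-141, -570) - 33287) = ((-8 + 12/(-25)) + 408901)/(-28 - 33287) = ((-8 + 12*(-1/25)) + 408901)/(-33315) = ((-8 - 12/25) + 408901)*(-1/33315) = (-212/25 + 408901)*(-1/33315) = (10222313/25)*(-1/33315) = -10222313/832875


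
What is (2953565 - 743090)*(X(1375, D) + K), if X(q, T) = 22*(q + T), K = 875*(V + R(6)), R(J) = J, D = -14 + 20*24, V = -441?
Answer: -751833388425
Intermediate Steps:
D = 466 (D = -14 + 480 = 466)
K = -380625 (K = 875*(-441 + 6) = 875*(-435) = -380625)
X(q, T) = 22*T + 22*q (X(q, T) = 22*(T + q) = 22*T + 22*q)
(2953565 - 743090)*(X(1375, D) + K) = (2953565 - 743090)*((22*466 + 22*1375) - 380625) = 2210475*((10252 + 30250) - 380625) = 2210475*(40502 - 380625) = 2210475*(-340123) = -751833388425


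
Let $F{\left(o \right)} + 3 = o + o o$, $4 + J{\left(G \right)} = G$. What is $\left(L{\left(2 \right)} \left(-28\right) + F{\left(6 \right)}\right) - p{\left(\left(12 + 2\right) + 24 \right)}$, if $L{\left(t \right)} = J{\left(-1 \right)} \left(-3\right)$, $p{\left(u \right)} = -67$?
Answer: $-314$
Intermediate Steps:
$J{\left(G \right)} = -4 + G$
$F{\left(o \right)} = -3 + o + o^{2}$ ($F{\left(o \right)} = -3 + \left(o + o o\right) = -3 + \left(o + o^{2}\right) = -3 + o + o^{2}$)
$L{\left(t \right)} = 15$ ($L{\left(t \right)} = \left(-4 - 1\right) \left(-3\right) = \left(-5\right) \left(-3\right) = 15$)
$\left(L{\left(2 \right)} \left(-28\right) + F{\left(6 \right)}\right) - p{\left(\left(12 + 2\right) + 24 \right)} = \left(15 \left(-28\right) + \left(-3 + 6 + 6^{2}\right)\right) - -67 = \left(-420 + \left(-3 + 6 + 36\right)\right) + 67 = \left(-420 + 39\right) + 67 = -381 + 67 = -314$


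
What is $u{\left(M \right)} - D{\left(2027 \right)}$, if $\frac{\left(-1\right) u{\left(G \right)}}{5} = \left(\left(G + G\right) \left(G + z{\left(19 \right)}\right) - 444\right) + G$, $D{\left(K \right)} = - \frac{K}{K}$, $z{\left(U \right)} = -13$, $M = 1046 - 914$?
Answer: $-155519$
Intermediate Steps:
$M = 132$
$D{\left(K \right)} = -1$ ($D{\left(K \right)} = \left(-1\right) 1 = -1$)
$u{\left(G \right)} = 2220 - 5 G - 10 G \left(-13 + G\right)$ ($u{\left(G \right)} = - 5 \left(\left(\left(G + G\right) \left(G - 13\right) - 444\right) + G\right) = - 5 \left(\left(2 G \left(-13 + G\right) - 444\right) + G\right) = - 5 \left(\left(-444 + 2 G \left(-13 + G\right)\right) + G\right) = - 5 \left(-444 + G + 2 G \left(-13 + G\right)\right) = 2220 - 5 G - 10 G \left(-13 + G\right)$)
$u{\left(M \right)} - D{\left(2027 \right)} = \left(2220 - 10 \cdot 132^{2} + 125 \cdot 132\right) - -1 = \left(2220 - 174240 + 16500\right) + 1 = -155520 + 1 = -155519$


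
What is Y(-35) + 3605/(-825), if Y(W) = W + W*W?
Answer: 195629/165 ≈ 1185.6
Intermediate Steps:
Y(W) = W + W²
Y(-35) + 3605/(-825) = -35*(1 - 35) + 3605/(-825) = -35*(-34) + 3605*(-1/825) = 1190 - 721/165 = 195629/165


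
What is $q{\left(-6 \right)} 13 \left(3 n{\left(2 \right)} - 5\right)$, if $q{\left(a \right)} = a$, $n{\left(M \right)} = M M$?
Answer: $-546$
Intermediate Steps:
$n{\left(M \right)} = M^{2}$
$q{\left(-6 \right)} 13 \left(3 n{\left(2 \right)} - 5\right) = \left(-6\right) 13 \left(3 \cdot 2^{2} - 5\right) = - 78 \left(3 \cdot 4 - 5\right) = - 78 \left(12 - 5\right) = \left(-78\right) 7 = -546$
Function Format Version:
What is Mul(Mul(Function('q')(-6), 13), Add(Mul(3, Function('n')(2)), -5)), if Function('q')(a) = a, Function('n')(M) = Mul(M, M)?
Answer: -546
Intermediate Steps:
Function('n')(M) = Pow(M, 2)
Mul(Mul(Function('q')(-6), 13), Add(Mul(3, Function('n')(2)), -5)) = Mul(Mul(-6, 13), Add(Mul(3, Pow(2, 2)), -5)) = Mul(-78, Add(Mul(3, 4), -5)) = Mul(-78, Add(12, -5)) = Mul(-78, 7) = -546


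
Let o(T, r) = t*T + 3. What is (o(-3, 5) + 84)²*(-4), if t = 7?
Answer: -17424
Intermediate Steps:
o(T, r) = 3 + 7*T (o(T, r) = 7*T + 3 = 3 + 7*T)
(o(-3, 5) + 84)²*(-4) = ((3 + 7*(-3)) + 84)²*(-4) = ((3 - 21) + 84)²*(-4) = (-18 + 84)²*(-4) = 66²*(-4) = 4356*(-4) = -17424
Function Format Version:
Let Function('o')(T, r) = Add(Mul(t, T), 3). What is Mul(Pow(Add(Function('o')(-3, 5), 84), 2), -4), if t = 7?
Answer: -17424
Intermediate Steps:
Function('o')(T, r) = Add(3, Mul(7, T)) (Function('o')(T, r) = Add(Mul(7, T), 3) = Add(3, Mul(7, T)))
Mul(Pow(Add(Function('o')(-3, 5), 84), 2), -4) = Mul(Pow(Add(Add(3, Mul(7, -3)), 84), 2), -4) = Mul(Pow(Add(Add(3, -21), 84), 2), -4) = Mul(Pow(Add(-18, 84), 2), -4) = Mul(Pow(66, 2), -4) = Mul(4356, -4) = -17424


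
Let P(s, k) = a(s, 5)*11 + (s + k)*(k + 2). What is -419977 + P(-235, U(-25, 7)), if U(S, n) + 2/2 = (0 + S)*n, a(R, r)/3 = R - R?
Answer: -348463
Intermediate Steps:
a(R, r) = 0 (a(R, r) = 3*(R - R) = 3*0 = 0)
U(S, n) = -1 + S*n (U(S, n) = -1 + (0 + S)*n = -1 + S*n)
P(s, k) = (2 + k)*(k + s) (P(s, k) = 0*11 + (s + k)*(k + 2) = 0 + (k + s)*(2 + k) = 0 + (2 + k)*(k + s) = (2 + k)*(k + s))
-419977 + P(-235, U(-25, 7)) = -419977 + ((-1 - 25*7)**2 + 2*(-1 - 25*7) + 2*(-235) + (-1 - 25*7)*(-235)) = -419977 + ((-1 - 175)**2 + 2*(-1 - 175) - 470 + (-1 - 175)*(-235)) = -419977 + ((-176)**2 + 2*(-176) - 470 - 176*(-235)) = -419977 + (30976 - 352 - 470 + 41360) = -419977 + 71514 = -348463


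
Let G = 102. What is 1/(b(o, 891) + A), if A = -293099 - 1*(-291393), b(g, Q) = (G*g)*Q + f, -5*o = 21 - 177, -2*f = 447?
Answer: 10/28335889 ≈ 3.5291e-7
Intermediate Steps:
f = -447/2 (f = -½*447 = -447/2 ≈ -223.50)
o = 156/5 (o = -(21 - 177)/5 = -⅕*(-156) = 156/5 ≈ 31.200)
b(g, Q) = -447/2 + 102*Q*g (b(g, Q) = (102*g)*Q - 447/2 = 102*Q*g - 447/2 = -447/2 + 102*Q*g)
A = -1706 (A = -293099 + 291393 = -1706)
1/(b(o, 891) + A) = 1/((-447/2 + 102*891*(156/5)) - 1706) = 1/((-447/2 + 14177592/5) - 1706) = 1/(28352949/10 - 1706) = 1/(28335889/10) = 10/28335889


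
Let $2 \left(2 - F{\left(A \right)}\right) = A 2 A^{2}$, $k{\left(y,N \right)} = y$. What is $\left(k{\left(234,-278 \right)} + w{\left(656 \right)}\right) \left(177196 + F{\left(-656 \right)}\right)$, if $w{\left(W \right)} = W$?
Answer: $251405076460$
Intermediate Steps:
$F{\left(A \right)} = 2 - A^{3}$ ($F{\left(A \right)} = 2 - \frac{A 2 A^{2}}{2} = 2 - \frac{2 A A^{2}}{2} = 2 - \frac{2 A^{3}}{2} = 2 - A^{3}$)
$\left(k{\left(234,-278 \right)} + w{\left(656 \right)}\right) \left(177196 + F{\left(-656 \right)}\right) = \left(234 + 656\right) \left(177196 + \left(2 - \left(-656\right)^{3}\right)\right) = 890 \left(177196 + \left(2 - -282300416\right)\right) = 890 \left(177196 + \left(2 + 282300416\right)\right) = 890 \left(177196 + 282300418\right) = 890 \cdot 282477614 = 251405076460$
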